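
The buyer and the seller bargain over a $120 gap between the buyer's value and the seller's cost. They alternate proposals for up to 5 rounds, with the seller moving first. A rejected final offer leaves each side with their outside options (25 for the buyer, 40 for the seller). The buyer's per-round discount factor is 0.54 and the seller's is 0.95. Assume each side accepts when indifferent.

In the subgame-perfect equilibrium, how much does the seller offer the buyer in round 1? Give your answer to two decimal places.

11.48

Work backward from the last round.
Round 5 (the seller proposes): the buyer gets 25 if talks fail, so the seller offers 25 and keeps 95.
Round 4 (the buyer proposes): the seller can get 95 next round, worth 0.95 × 95 = 90.25 now; the buyer offers that and keeps 29.75.
Round 3 (the seller proposes): the buyer can get 29.75 next round, worth 0.54 × 29.75 = 16.065 now. The seller offers 16.065 and keeps 120 − 16.065 = 103.935.
Round 2 (the buyer proposes): the seller can get 103.935 next round, worth 0.95 × 103.935 = 98.73825 now. The buyer offers 98.73825 and keeps 120 − 98.73825 = 21.26175.
Round 1 (the seller proposes): the buyer can get 21.26175 next round, worth 0.54 × 21.26175 = 11.481345 now; the seller offers that and keeps 108.518655.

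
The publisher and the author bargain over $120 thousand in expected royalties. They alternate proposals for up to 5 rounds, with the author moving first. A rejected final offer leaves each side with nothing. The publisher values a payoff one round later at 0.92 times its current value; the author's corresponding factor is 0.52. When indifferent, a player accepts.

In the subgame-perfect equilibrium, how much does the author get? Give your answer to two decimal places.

Round 5 (the author proposes): rejection yields 0 for the publisher; the author offers 0 and keeps 120.
Round 4 (the publisher proposes): the author can get 120 next round, worth 0.52 × 120 = 62.4 now. The publisher offers 62.4 and keeps 120 − 62.4 = 57.6.
Round 3 (the author proposes): the publisher can get 57.6 next round, worth 0.92 × 57.6 = 52.992 now, so the author offers 52.992, keeping 67.008.
Round 2 (the publisher proposes): the author can get 67.008 next round, worth 0.52 × 67.008 = 34.84416 now; the publisher offers that and keeps 85.15584.
Round 1 (the author proposes): the publisher can get 85.15584 next round, worth 0.92 × 85.15584 = 78.3433728 now, so the author offers 78.3433728, keeping 41.6566272.

41.66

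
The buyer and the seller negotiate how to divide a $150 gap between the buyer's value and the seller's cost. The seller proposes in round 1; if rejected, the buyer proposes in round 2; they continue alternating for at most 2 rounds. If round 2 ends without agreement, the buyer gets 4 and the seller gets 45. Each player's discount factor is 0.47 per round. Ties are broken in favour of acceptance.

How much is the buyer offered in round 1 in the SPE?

Round 2 (the buyer proposes): the seller gets 45 if talks fail, so the buyer offers 45 and keeps 105.
Round 1 (the seller proposes): the buyer can get 105 next round, worth 0.47 × 105 = 49.35 now. The seller offers 49.35 and keeps 150 − 49.35 = 100.65.

49.35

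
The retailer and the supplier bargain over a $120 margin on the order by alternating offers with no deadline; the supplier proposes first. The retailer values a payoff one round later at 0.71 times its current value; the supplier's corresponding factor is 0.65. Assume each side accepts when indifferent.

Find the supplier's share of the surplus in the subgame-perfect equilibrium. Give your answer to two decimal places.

In a stationary SPE each proposer offers the other exactly their discounted continuation value.
If the supplier keeps x when proposing and the retailer keeps y when proposing, then x = 120 − 0.71y and y = 120 − 0.65x.
Solving: x = 120(1 − 0.71) / (1 − 0.65·0.71) = 34.8 / 0.5385 ≈ 64.6240.
The retailer gets 120 − 64.6240 ≈ 55.3760.

64.62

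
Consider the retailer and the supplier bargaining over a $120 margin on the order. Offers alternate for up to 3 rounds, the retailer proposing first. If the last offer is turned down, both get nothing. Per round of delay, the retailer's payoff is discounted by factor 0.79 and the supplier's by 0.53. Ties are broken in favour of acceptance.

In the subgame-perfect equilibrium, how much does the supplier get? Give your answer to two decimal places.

Round 3 (the retailer proposes): rejection yields 0 for the supplier; the retailer offers 0 and keeps 120.
Round 2 (the supplier proposes): the retailer can get 120 next round, worth 0.79 × 120 = 94.8 now, so the supplier offers 94.8, keeping 25.2.
Round 1 (the retailer proposes): the supplier can get 25.2 next round, worth 0.53 × 25.2 = 13.356 now. The retailer offers 13.356 and keeps 120 − 13.356 = 106.644.

13.36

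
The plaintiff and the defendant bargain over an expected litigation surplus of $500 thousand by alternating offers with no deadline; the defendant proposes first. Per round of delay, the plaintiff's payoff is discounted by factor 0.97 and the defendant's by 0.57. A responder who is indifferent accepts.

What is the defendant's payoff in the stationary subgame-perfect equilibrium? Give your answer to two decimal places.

33.55

When the defendant proposes, the plaintiff accepts any offer worth at least 0.97 times what the plaintiff would get by proposing next round; and vice versa.
This gives x = 500 − 0.97y and y = 500 − 0.57x, where x and y are each side's share when it proposes.
Hence (1 − 0.97·0.57)x = 500(1 − 0.97), i.e. 0.4471·x = 15.
x ≈ 33.5495; the plaintiff's share is 500 − x ≈ 466.4505.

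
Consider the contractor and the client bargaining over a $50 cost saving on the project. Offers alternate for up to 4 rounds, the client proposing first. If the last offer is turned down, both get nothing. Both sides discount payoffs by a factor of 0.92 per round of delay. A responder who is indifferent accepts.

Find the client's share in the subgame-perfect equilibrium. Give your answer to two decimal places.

7.39

Round 4 (the contractor proposes): rejection yields 0 for the client; the contractor offers 0 and keeps 50.
Round 3 (the client proposes): the contractor can get 50 next round, worth 0.92 × 50 = 46 now; the client offers that and keeps 4.
Round 2 (the contractor proposes): the client can get 4 next round, worth 0.92 × 4 = 3.68 now. The contractor offers 3.68 and keeps 50 − 3.68 = 46.32.
Round 1 (the client proposes): the contractor can get 46.32 next round, worth 0.92 × 46.32 = 42.6144 now, so the client offers 42.6144, keeping 7.3856.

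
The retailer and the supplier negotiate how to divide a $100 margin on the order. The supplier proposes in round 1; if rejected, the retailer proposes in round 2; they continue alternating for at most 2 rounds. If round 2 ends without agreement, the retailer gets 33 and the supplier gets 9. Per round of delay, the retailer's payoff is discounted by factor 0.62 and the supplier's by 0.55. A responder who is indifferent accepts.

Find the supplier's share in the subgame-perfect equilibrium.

Work backward from the last round.
Round 2 (the retailer proposes): the supplier gets 9 if talks fail, so the retailer offers 9 and keeps 91.
Round 1 (the supplier proposes): the retailer can get 91 next round, worth 0.62 × 91 = 56.42 now; the supplier offers that and keeps 43.58.

43.58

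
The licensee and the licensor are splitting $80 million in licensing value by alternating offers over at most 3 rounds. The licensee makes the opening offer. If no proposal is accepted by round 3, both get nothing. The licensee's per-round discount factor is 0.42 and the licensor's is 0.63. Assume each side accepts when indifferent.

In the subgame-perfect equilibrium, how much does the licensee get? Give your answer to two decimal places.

By backward induction:
Round 3 (the licensee proposes): rejection yields 0 for the licensor; the licensee offers 0 and keeps 80.
Round 2 (the licensor proposes): the licensee can get 80 next round, worth 0.42 × 80 = 33.6 now; the licensor offers that and keeps 46.4.
Round 1 (the licensee proposes): the licensor can get 46.4 next round, worth 0.63 × 46.4 = 29.232 now. The licensee offers 29.232 and keeps 80 − 29.232 = 50.768.

50.77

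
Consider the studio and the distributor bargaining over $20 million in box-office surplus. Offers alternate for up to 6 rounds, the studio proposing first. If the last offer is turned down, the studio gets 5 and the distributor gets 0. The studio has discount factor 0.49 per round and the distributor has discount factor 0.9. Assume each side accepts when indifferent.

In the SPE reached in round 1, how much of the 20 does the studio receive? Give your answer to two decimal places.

Round 6 (the distributor proposes): the studio gets 5 if talks fail, so the distributor offers 5 and keeps 15.
Round 5 (the studio proposes): the distributor can get 15 next round, worth 0.9 × 15 = 13.5 now; the studio offers that and keeps 6.5.
Round 4 (the distributor proposes): the studio can get 6.5 next round, worth 0.49 × 6.5 = 3.185 now, so the distributor offers 3.185, keeping 16.815.
Round 3 (the studio proposes): the distributor can get 16.815 next round, worth 0.9 × 16.815 = 15.1335 now, so the studio offers 15.1335, keeping 4.8665.
Round 2 (the distributor proposes): the studio can get 4.8665 next round, worth 0.49 × 4.8665 = 2.384585 now. The distributor offers 2.384585 and keeps 20 − 2.384585 = 17.615415.
Round 1 (the studio proposes): the distributor can get 17.615415 next round, worth 0.9 × 17.615415 = 15.8538735 now; the studio offers that and keeps 4.1461265.

4.15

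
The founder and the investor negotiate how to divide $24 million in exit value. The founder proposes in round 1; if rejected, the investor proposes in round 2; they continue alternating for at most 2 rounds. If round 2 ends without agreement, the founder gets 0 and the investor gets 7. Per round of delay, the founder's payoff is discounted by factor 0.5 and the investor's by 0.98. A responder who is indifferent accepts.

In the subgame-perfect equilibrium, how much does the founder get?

Round 2 (the investor proposes): the founder will accept anything ≥ 0, so the investor offers 0 and keeps 24.
Round 1 (the founder proposes): the investor can get 24 next round, worth 0.98 × 24 = 23.52 now; the founder offers that and keeps 0.48.

0.48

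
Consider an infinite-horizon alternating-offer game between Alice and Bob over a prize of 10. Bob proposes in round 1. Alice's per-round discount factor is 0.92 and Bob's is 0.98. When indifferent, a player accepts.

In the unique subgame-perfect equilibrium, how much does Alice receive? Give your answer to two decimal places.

1.87

Let x be Bob's share when Bob proposes and y be Alice's share when Alice proposes.
Alice accepts iff offered ≥ 0.92·y, so x = 10 − 0.92y. Symmetrically y = 10 − 0.98x.
Substituting: x = 10 − 0.92(10 − 0.98x), giving x(1 − 0.98·0.92) = 10(1 − 0.92).
So x = 10 × 0.08 / 0.0984 ≈ 8.1301, and Alice receives 10 − x ≈ 1.8699.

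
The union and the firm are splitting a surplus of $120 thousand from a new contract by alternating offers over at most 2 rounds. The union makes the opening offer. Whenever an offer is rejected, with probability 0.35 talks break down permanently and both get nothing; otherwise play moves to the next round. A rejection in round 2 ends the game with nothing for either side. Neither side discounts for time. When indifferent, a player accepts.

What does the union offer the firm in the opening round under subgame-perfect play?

78

By backward induction:
Round 2 (the firm proposes): rejection yields 0 for the union; the firm offers 0 and keeps 120.
Round 1 (the union proposes): rejecting gives the firm an expected 0.65 × 120 = 78; the union offers that and keeps 42.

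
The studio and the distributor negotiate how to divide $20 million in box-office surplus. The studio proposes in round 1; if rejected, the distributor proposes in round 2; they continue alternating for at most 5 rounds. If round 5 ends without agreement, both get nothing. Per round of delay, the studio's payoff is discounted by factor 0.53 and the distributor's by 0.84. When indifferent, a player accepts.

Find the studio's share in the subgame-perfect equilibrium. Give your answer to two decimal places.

Round 5 (the studio proposes): the distributor will accept anything ≥ 0, so the studio offers 0 and keeps 20.
Round 4 (the distributor proposes): the studio can get 20 next round, worth 0.53 × 20 = 10.6 now; the distributor offers that and keeps 9.4.
Round 3 (the studio proposes): the distributor can get 9.4 next round, worth 0.84 × 9.4 = 7.896 now, so the studio offers 7.896, keeping 12.104.
Round 2 (the distributor proposes): the studio can get 12.104 next round, worth 0.53 × 12.104 = 6.41512 now. The distributor offers 6.41512 and keeps 20 − 6.41512 = 13.58488.
Round 1 (the studio proposes): the distributor can get 13.58488 next round, worth 0.84 × 13.58488 = 11.4112992 now; the studio offers that and keeps 8.5887008.

8.59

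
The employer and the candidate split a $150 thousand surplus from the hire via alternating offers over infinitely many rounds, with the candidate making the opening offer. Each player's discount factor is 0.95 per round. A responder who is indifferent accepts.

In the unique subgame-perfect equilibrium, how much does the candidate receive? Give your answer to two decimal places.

76.92

In a stationary SPE each proposer offers the other exactly their discounted continuation value.
If the candidate keeps x when proposing and the employer keeps y when proposing, then x = 150 − 0.95y and y = 150 − 0.95x.
Solving: x = 150(1 − 0.95) / (1 − 0.95·0.95) = 7.5 / 0.0975 ≈ 76.9231.
The employer gets 150 − 76.9231 ≈ 73.0769.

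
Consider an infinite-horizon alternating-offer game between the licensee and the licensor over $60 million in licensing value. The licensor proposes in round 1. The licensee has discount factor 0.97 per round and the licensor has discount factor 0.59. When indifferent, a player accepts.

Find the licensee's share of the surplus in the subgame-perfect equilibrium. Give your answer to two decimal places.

When the licensor proposes, the licensee accepts any offer worth at least 0.97 times what the licensee would get by proposing next round; and vice versa.
This gives x = 60 − 0.97y and y = 60 − 0.59x, where x and y are each side's share when it proposes.
Hence (1 − 0.97·0.59)x = 60(1 − 0.97), i.e. 0.4277·x = 1.8.
x ≈ 4.2086; the licensee's share is 60 − x ≈ 55.7914.

55.79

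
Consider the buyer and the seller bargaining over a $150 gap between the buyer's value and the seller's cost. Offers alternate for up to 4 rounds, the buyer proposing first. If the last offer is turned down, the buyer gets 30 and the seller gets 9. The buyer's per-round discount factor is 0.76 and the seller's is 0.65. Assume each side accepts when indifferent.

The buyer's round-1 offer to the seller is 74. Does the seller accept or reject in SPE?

Accept

Work out the seller's continuation value if the offer is rejected.
Round 4 (the seller proposes): the buyer gets 30 if talks fail, so the seller offers 30 and keeps 120.
Round 3 (the buyer proposes): the seller can get 120 next round, worth 0.65 × 120 = 78 now, so the buyer offers 78, keeping 72.
Round 2 (the seller proposes): the buyer can get 72 next round, worth 0.76 × 72 = 54.72 now, so the seller offers 54.72, keeping 95.28.
So by rejecting in round 1, the seller gets 95.28 next round, worth 0.65 × 95.28 = 61.932 now.
Offer 74 ≥ 61.932, so the seller accepts.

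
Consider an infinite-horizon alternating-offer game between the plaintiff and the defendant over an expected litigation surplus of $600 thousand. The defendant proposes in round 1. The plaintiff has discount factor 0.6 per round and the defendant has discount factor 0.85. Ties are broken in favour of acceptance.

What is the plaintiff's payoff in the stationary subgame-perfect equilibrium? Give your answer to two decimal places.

110.20

When the defendant proposes, the plaintiff accepts any offer worth at least 0.6 times what the plaintiff would get by proposing next round; and vice versa.
This gives x = 600 − 0.6y and y = 600 − 0.85x, where x and y are each side's share when it proposes.
Hence (1 − 0.6·0.85)x = 600(1 − 0.6), i.e. 0.49·x = 240.
x ≈ 489.7959; the plaintiff's share is 600 − x ≈ 110.2041.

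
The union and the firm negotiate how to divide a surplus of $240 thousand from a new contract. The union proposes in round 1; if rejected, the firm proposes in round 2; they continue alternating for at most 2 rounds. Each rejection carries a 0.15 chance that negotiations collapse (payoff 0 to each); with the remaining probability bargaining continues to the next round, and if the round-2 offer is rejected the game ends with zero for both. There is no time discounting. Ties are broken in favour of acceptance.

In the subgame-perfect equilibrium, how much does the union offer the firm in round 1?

204

By backward induction:
Round 2 (the firm proposes): the union will accept anything ≥ 0, so the firm offers 0 and keeps 240.
Round 1 (the union proposes): rejecting gives the firm an expected 0.85 × 240 = 204; the union offers that and keeps 36.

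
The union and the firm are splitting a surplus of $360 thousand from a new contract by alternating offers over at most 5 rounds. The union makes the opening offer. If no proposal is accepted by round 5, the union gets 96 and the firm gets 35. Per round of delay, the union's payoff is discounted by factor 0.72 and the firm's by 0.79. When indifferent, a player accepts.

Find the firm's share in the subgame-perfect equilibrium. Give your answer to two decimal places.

Round 5 (the union proposes): the firm gets 35 if talks fail, so the union offers 35 and keeps 325.
Round 4 (the firm proposes): the union can get 325 next round, worth 0.72 × 325 = 234 now; the firm offers that and keeps 126.
Round 3 (the union proposes): the firm can get 126 next round, worth 0.79 × 126 = 99.54 now. The union offers 99.54 and keeps 360 − 99.54 = 260.46.
Round 2 (the firm proposes): the union can get 260.46 next round, worth 0.72 × 260.46 = 187.5312 now. The firm offers 187.5312 and keeps 360 − 187.5312 = 172.4688.
Round 1 (the union proposes): the firm can get 172.4688 next round, worth 0.79 × 172.4688 = 136.250352 now, so the union offers 136.250352, keeping 223.749648.

136.25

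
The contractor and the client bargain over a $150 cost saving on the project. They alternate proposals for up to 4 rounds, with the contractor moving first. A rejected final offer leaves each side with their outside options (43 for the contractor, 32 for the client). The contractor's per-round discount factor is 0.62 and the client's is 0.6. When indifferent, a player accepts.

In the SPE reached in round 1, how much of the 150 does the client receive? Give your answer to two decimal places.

58.08

Round 4 (the client proposes): the contractor gets 43 if talks fail, so the client offers 43 and keeps 107.
Round 3 (the contractor proposes): the client can get 107 next round, worth 0.6 × 107 = 64.2 now. The contractor offers 64.2 and keeps 150 − 64.2 = 85.8.
Round 2 (the client proposes): the contractor can get 85.8 next round, worth 0.62 × 85.8 = 53.196 now, so the client offers 53.196, keeping 96.804.
Round 1 (the contractor proposes): the client can get 96.804 next round, worth 0.6 × 96.804 = 58.0824 now; the contractor offers that and keeps 91.9176.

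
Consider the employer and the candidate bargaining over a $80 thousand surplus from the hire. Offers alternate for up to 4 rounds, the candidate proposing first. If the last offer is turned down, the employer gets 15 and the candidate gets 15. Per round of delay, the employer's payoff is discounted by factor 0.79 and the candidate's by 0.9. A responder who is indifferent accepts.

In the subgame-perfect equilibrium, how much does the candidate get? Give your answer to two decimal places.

By backward induction:
Round 4 (the employer proposes): the candidate gets 15 if talks fail, so the employer offers 15 and keeps 65.
Round 3 (the candidate proposes): the employer can get 65 next round, worth 0.79 × 65 = 51.35 now, so the candidate offers 51.35, keeping 28.65.
Round 2 (the employer proposes): the candidate can get 28.65 next round, worth 0.9 × 28.65 = 25.785 now, so the employer offers 25.785, keeping 54.215.
Round 1 (the candidate proposes): the employer can get 54.215 next round, worth 0.79 × 54.215 = 42.82985 now. The candidate offers 42.82985 and keeps 80 − 42.82985 = 37.17015.

37.17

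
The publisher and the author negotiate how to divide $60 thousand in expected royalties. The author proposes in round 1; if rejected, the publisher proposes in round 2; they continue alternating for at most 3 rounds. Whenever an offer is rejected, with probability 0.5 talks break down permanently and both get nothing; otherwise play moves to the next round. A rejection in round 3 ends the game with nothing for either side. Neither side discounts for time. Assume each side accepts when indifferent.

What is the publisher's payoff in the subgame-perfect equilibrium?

Round 3 (the author proposes): the publisher will accept anything ≥ 0, so the author offers 0 and keeps 60.
Round 2 (the publisher proposes): rejecting gives the author an expected 0.5 × 60 = 30; the publisher offers that and keeps 30.
Round 1 (the author proposes): rejecting gives the publisher an expected 0.5 × 30 = 15. The author offers 15 and keeps 60 − 15 = 45.

15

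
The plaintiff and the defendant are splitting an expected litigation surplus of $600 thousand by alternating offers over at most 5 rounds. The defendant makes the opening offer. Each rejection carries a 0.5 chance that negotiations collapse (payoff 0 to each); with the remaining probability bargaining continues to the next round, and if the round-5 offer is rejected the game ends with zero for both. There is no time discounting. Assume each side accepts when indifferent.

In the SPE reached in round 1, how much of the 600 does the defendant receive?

By backward induction:
Round 5 (the defendant proposes): rejection yields 0 for the plaintiff; the defendant offers 0 and keeps 600.
Round 4 (the plaintiff proposes): rejecting gives the defendant an expected 0.5 × 600 = 300; the plaintiff offers that and keeps 300.
Round 3 (the defendant proposes): rejecting gives the plaintiff an expected 0.5 × 300 = 150. The defendant offers 150 and keeps 600 − 150 = 450.
Round 2 (the plaintiff proposes): rejecting gives the defendant an expected 0.5 × 450 = 225, so the plaintiff offers 225, keeping 375.
Round 1 (the defendant proposes): rejecting gives the plaintiff an expected 0.5 × 375 = 187.5. The defendant offers 187.5 and keeps 600 − 187.5 = 412.5.

412.5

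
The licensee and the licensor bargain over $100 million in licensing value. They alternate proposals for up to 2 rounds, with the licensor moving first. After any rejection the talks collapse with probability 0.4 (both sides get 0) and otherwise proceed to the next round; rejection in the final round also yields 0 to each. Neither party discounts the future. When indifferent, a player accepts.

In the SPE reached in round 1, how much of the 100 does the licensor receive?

40

By backward induction:
Round 2 (the licensee proposes): the licensor will accept anything ≥ 0, so the licensee offers 0 and keeps 100.
Round 1 (the licensor proposes): rejecting gives the licensee an expected 0.6 × 100 = 60, so the licensor offers 60, keeping 40.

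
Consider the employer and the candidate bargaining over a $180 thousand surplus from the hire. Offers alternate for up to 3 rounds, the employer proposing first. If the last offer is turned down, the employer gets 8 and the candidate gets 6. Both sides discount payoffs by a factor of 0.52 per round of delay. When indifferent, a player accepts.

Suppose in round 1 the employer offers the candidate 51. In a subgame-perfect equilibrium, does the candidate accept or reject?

Round 3 (the employer proposes): the candidate gets 6 if talks fail, so the employer offers 6 and keeps 174.
Round 2 (the candidate proposes): the employer can get 174 next round, worth 0.52 × 174 = 90.48 now; the candidate offers that and keeps 89.52.
So by rejecting in round 1, the candidate gets 89.52 next round, worth 0.52 × 89.52 = 46.5504 now.
Offer 51 ≥ 46.5504, so the candidate accepts.

Accept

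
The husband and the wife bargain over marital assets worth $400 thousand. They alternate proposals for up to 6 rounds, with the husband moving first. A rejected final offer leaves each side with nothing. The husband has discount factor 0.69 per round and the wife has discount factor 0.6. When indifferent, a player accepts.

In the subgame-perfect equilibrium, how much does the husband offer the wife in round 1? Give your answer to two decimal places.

Round 6 (the wife proposes): the husband will accept anything ≥ 0, so the wife offers 0 and keeps 400.
Round 5 (the husband proposes): the wife can get 400 next round, worth 0.6 × 400 = 240 now, so the husband offers 240, keeping 160.
Round 4 (the wife proposes): the husband can get 160 next round, worth 0.69 × 160 = 110.4 now; the wife offers that and keeps 289.6.
Round 3 (the husband proposes): the wife can get 289.6 next round, worth 0.6 × 289.6 = 173.76 now. The husband offers 173.76 and keeps 400 − 173.76 = 226.24.
Round 2 (the wife proposes): the husband can get 226.24 next round, worth 0.69 × 226.24 = 156.1056 now. The wife offers 156.1056 and keeps 400 − 156.1056 = 243.8944.
Round 1 (the husband proposes): the wife can get 243.8944 next round, worth 0.6 × 243.8944 = 146.33664 now. The husband offers 146.33664 and keeps 400 − 146.33664 = 253.66336.

146.34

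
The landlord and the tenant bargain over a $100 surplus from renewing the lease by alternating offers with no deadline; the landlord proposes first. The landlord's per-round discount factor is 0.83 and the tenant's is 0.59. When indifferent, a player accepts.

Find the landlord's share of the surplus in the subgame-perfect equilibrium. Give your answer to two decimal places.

80.34

Let x be the landlord's share when the landlord proposes and y be the tenant's share when the tenant proposes.
The tenant accepts iff offered ≥ 0.59·y, so x = 100 − 0.59y. Symmetrically y = 100 − 0.83x.
Substituting: x = 100 − 0.59(100 − 0.83x), giving x(1 − 0.83·0.59) = 100(1 − 0.59).
So x = 100 × 0.41 / 0.5103 ≈ 80.3449, and the tenant receives 100 − x ≈ 19.6551.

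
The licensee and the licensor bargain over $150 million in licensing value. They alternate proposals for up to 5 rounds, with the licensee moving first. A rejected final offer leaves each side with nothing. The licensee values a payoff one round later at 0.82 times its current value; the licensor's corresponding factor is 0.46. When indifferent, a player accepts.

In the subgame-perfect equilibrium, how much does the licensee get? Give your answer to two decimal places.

Round 5 (the licensee proposes): rejection yields 0 for the licensor; the licensee offers 0 and keeps 150.
Round 4 (the licensor proposes): the licensee can get 150 next round, worth 0.82 × 150 = 123 now, so the licensor offers 123, keeping 27.
Round 3 (the licensee proposes): the licensor can get 27 next round, worth 0.46 × 27 = 12.42 now, so the licensee offers 12.42, keeping 137.58.
Round 2 (the licensor proposes): the licensee can get 137.58 next round, worth 0.82 × 137.58 = 112.8156 now. The licensor offers 112.8156 and keeps 150 − 112.8156 = 37.1844.
Round 1 (the licensee proposes): the licensor can get 37.1844 next round, worth 0.46 × 37.1844 = 17.104824 now. The licensee offers 17.104824 and keeps 150 − 17.104824 = 132.895176.

132.90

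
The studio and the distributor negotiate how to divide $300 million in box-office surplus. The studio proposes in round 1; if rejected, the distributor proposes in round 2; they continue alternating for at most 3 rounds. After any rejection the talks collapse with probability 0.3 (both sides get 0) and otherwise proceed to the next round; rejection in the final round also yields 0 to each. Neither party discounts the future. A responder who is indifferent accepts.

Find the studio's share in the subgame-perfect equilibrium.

237

Round 3 (the studio proposes): the distributor will accept anything ≥ 0, so the studio offers 0 and keeps 300.
Round 2 (the distributor proposes): rejecting gives the studio an expected 0.7 × 300 = 210; the distributor offers that and keeps 90.
Round 1 (the studio proposes): rejecting gives the distributor an expected 0.7 × 90 = 63; the studio offers that and keeps 237.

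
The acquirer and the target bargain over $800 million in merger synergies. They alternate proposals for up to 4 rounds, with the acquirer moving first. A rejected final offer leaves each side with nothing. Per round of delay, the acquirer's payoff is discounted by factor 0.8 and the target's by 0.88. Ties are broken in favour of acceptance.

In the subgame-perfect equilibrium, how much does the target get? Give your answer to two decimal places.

636.42

Work backward from the last round.
Round 4 (the target proposes): rejection yields 0 for the acquirer; the target offers 0 and keeps 800.
Round 3 (the acquirer proposes): the target can get 800 next round, worth 0.88 × 800 = 704 now; the acquirer offers that and keeps 96.
Round 2 (the target proposes): the acquirer can get 96 next round, worth 0.8 × 96 = 76.8 now; the target offers that and keeps 723.2.
Round 1 (the acquirer proposes): the target can get 723.2 next round, worth 0.88 × 723.2 = 636.416 now; the acquirer offers that and keeps 163.584.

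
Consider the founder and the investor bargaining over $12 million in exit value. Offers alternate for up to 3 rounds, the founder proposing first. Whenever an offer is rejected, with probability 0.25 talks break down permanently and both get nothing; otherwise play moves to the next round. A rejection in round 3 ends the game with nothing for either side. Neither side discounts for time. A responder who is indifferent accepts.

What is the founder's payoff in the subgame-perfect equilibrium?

9.75

By backward induction:
Round 3 (the founder proposes): the investor will accept anything ≥ 0, so the founder offers 0 and keeps 12.
Round 2 (the investor proposes): rejecting gives the founder an expected 0.75 × 12 = 9, so the investor offers 9, keeping 3.
Round 1 (the founder proposes): rejecting gives the investor an expected 0.75 × 3 = 2.25, so the founder offers 2.25, keeping 9.75.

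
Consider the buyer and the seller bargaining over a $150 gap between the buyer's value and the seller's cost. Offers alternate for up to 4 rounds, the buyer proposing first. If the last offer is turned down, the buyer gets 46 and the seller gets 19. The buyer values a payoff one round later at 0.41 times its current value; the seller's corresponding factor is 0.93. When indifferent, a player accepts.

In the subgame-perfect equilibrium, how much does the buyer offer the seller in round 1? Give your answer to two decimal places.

Round 4 (the seller proposes): the buyer gets 46 if talks fail, so the seller offers 46 and keeps 104.
Round 3 (the buyer proposes): the seller can get 104 next round, worth 0.93 × 104 = 96.72 now; the buyer offers that and keeps 53.28.
Round 2 (the seller proposes): the buyer can get 53.28 next round, worth 0.41 × 53.28 = 21.8448 now, so the seller offers 21.8448, keeping 128.1552.
Round 1 (the buyer proposes): the seller can get 128.1552 next round, worth 0.93 × 128.1552 = 119.184336 now. The buyer offers 119.184336 and keeps 150 − 119.184336 = 30.815664.

119.18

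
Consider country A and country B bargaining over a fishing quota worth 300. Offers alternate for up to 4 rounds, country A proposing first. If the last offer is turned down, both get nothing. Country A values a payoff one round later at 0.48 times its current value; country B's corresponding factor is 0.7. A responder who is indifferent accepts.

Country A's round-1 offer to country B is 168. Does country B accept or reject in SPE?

Reject

Round 4 (country B proposes): country A will accept anything ≥ 0, so country B offers 0 and keeps 300.
Round 3 (country A proposes): country B can get 300 next round, worth 0.7 × 300 = 210 now, so country A offers 210, keeping 90.
Round 2 (country B proposes): country A can get 90 next round, worth 0.48 × 90 = 43.2 now, so country B offers 43.2, keeping 256.8.
So by rejecting in round 1, country B gets 256.8 next round, worth 0.7 × 256.8 = 179.76 now.
Offer 168 < 179.76, so country B rejects.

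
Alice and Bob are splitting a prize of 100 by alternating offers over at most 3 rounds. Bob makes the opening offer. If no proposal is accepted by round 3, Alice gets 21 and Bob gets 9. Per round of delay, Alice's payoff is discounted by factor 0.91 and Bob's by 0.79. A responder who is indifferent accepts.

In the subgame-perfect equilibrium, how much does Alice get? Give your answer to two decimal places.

Round 3 (Bob proposes): Alice gets 21 if talks fail, so Bob offers 21 and keeps 79.
Round 2 (Alice proposes): Bob can get 79 next round, worth 0.79 × 79 = 62.41 now. Alice offers 62.41 and keeps 100 − 62.41 = 37.59.
Round 1 (Bob proposes): Alice can get 37.59 next round, worth 0.91 × 37.59 = 34.2069 now. Bob offers 34.2069 and keeps 100 − 34.2069 = 65.7931.

34.21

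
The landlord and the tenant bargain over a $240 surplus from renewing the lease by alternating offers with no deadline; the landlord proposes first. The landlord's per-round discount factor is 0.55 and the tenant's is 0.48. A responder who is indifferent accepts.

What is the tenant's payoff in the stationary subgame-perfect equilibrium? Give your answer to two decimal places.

When the landlord proposes, the tenant accepts any offer worth at least 0.48 times what the tenant would get by proposing next round; and vice versa.
This gives x = 240 − 0.48y and y = 240 − 0.55x, where x and y are each side's share when it proposes.
Hence (1 − 0.48·0.55)x = 240(1 − 0.48), i.e. 0.736·x = 124.8.
x ≈ 169.5652; the tenant's share is 240 − x ≈ 70.4348.

70.43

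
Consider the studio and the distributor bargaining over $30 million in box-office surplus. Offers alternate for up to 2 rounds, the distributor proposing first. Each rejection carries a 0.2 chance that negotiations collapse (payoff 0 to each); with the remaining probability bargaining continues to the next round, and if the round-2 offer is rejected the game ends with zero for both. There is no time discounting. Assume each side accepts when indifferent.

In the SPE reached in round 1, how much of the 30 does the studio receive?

Round 2 (the studio proposes): the distributor will accept anything ≥ 0, so the studio offers 0 and keeps 30.
Round 1 (the distributor proposes): rejecting gives the studio an expected 0.8 × 30 = 24. The distributor offers 24 and keeps 30 − 24 = 6.

24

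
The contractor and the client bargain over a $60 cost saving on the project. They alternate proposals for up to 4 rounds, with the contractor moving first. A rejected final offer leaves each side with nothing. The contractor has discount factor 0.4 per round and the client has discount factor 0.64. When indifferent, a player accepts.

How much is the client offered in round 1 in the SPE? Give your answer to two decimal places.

32.87

By backward induction:
Round 4 (the client proposes): the contractor will accept anything ≥ 0, so the client offers 0 and keeps 60.
Round 3 (the contractor proposes): the client can get 60 next round, worth 0.64 × 60 = 38.4 now; the contractor offers that and keeps 21.6.
Round 2 (the client proposes): the contractor can get 21.6 next round, worth 0.4 × 21.6 = 8.64 now. The client offers 8.64 and keeps 60 − 8.64 = 51.36.
Round 1 (the contractor proposes): the client can get 51.36 next round, worth 0.64 × 51.36 = 32.8704 now. The contractor offers 32.8704 and keeps 60 − 32.8704 = 27.1296.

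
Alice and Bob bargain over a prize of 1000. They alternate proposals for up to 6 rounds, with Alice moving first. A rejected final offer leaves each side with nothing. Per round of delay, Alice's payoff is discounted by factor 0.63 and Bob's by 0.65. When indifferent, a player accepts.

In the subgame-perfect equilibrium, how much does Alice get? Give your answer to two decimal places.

Round 6 (Bob proposes): Alice will accept anything ≥ 0, so Bob offers 0 and keeps 1000.
Round 5 (Alice proposes): Bob can get 1000 next round, worth 0.65 × 1000 = 650 now. Alice offers 650 and keeps 1000 − 650 = 350.
Round 4 (Bob proposes): Alice can get 350 next round, worth 0.63 × 350 = 220.5 now, so Bob offers 220.5, keeping 779.5.
Round 3 (Alice proposes): Bob can get 779.5 next round, worth 0.65 × 779.5 = 506.675 now. Alice offers 506.675 and keeps 1000 − 506.675 = 493.325.
Round 2 (Bob proposes): Alice can get 493.325 next round, worth 0.63 × 493.325 = 310.79475 now, so Bob offers 310.79475, keeping 689.20525.
Round 1 (Alice proposes): Bob can get 689.20525 next round, worth 0.65 × 689.20525 = 447.9834125 now, so Alice offers 447.9834125, keeping 552.0165875.

552.02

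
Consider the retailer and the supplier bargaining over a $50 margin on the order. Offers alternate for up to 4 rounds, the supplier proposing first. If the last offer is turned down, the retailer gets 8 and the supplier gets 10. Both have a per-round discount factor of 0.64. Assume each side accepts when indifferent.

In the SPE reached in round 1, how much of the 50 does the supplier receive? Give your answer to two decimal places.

27.99

Round 4 (the retailer proposes): the supplier gets 10 if talks fail, so the retailer offers 10 and keeps 40.
Round 3 (the supplier proposes): the retailer can get 40 next round, worth 0.64 × 40 = 25.6 now. The supplier offers 25.6 and keeps 50 − 25.6 = 24.4.
Round 2 (the retailer proposes): the supplier can get 24.4 next round, worth 0.64 × 24.4 = 15.616 now. The retailer offers 15.616 and keeps 50 − 15.616 = 34.384.
Round 1 (the supplier proposes): the retailer can get 34.384 next round, worth 0.64 × 34.384 = 22.00576 now. The supplier offers 22.00576 and keeps 50 − 22.00576 = 27.99424.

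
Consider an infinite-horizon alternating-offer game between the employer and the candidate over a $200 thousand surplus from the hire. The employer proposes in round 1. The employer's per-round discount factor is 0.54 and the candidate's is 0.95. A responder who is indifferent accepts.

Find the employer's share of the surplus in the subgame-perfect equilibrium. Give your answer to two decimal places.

In a stationary SPE each proposer offers the other exactly their discounted continuation value.
If the employer keeps x when proposing and the candidate keeps y when proposing, then x = 200 − 0.95y and y = 200 − 0.54x.
Solving: x = 200(1 − 0.95) / (1 − 0.54·0.95) = 10 / 0.487 ≈ 20.5339.
The candidate gets 200 − 20.5339 ≈ 179.4661.

20.53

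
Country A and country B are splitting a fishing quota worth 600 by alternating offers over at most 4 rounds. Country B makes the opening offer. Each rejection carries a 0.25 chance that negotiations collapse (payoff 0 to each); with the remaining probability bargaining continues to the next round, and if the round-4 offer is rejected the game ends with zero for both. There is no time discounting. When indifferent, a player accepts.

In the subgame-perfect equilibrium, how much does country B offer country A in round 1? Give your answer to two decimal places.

By backward induction:
Round 4 (country A proposes): rejection yields 0 for country B; country A offers 0 and keeps 600.
Round 3 (country B proposes): rejecting gives country A an expected 0.75 × 600 = 450. Country B offers 450 and keeps 600 − 450 = 150.
Round 2 (country A proposes): rejecting gives country B an expected 0.75 × 150 = 112.5, so country A offers 112.5, keeping 487.5.
Round 1 (country B proposes): rejecting gives country A an expected 0.75 × 487.5 = 365.625; country B offers that and keeps 234.375.

365.63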